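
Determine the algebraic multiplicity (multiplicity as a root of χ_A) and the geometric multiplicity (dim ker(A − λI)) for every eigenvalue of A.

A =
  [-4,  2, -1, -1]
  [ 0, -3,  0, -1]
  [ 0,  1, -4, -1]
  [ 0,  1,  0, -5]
λ = -4: alg = 4, geom = 2

Step 1 — factor the characteristic polynomial to read off the algebraic multiplicities:
  χ_A(x) = (x + 4)^4

Step 2 — compute geometric multiplicities via the rank-nullity identity g(λ) = n − rank(A − λI):
  rank(A − (-4)·I) = 2, so dim ker(A − (-4)·I) = n − 2 = 2

Summary:
  λ = -4: algebraic multiplicity = 4, geometric multiplicity = 2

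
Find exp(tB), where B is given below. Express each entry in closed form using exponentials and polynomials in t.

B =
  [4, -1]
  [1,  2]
e^{tB} =
  [t*exp(3*t) + exp(3*t), -t*exp(3*t)]
  [t*exp(3*t), -t*exp(3*t) + exp(3*t)]

Strategy: write B = P · J · P⁻¹ where J is a Jordan canonical form, so e^{tB} = P · e^{tJ} · P⁻¹, and e^{tJ} can be computed block-by-block.

B has Jordan form
J =
  [3, 1]
  [0, 3]
(up to reordering of blocks).

Per-block formulas:
  For a 2×2 Jordan block J_2(3): exp(t · J_2(3)) = e^(3t)·(I + t·N), where N is the 2×2 nilpotent shift.

After assembling e^{tJ} and conjugating by P, we get:

e^{tB} =
  [t*exp(3*t) + exp(3*t), -t*exp(3*t)]
  [t*exp(3*t), -t*exp(3*t) + exp(3*t)]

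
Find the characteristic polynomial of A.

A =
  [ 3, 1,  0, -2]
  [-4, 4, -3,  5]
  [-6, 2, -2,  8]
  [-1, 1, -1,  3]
x^4 - 8*x^3 + 24*x^2 - 32*x + 16

Expanding det(x·I − A) (e.g. by cofactor expansion or by noting that A is similar to its Jordan form J, which has the same characteristic polynomial as A) gives
  χ_A(x) = x^4 - 8*x^3 + 24*x^2 - 32*x + 16
which factors as (x - 2)^4. The eigenvalues (with algebraic multiplicities) are λ = 2 with multiplicity 4.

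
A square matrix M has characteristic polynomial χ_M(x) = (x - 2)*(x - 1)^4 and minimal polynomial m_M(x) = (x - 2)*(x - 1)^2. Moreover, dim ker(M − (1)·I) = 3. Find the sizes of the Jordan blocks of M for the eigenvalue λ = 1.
Block sizes for λ = 1: [2, 1, 1]

Step 1 — from the characteristic polynomial, algebraic multiplicity of λ = 1 is 4. From dim ker(M − (1)·I) = 3, there are exactly 3 Jordan blocks for λ = 1.
Step 2 — from the minimal polynomial, the factor (x − 1)^2 tells us the largest block for λ = 1 has size 2.
Step 3 — with total size 4, 3 blocks, and largest block 2, the block sizes (in nonincreasing order) are [2, 1, 1].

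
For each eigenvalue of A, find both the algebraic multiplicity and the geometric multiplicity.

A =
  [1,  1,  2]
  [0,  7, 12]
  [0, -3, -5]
λ = 1: alg = 3, geom = 2

Step 1 — factor the characteristic polynomial to read off the algebraic multiplicities:
  χ_A(x) = (x - 1)^3

Step 2 — compute geometric multiplicities via the rank-nullity identity g(λ) = n − rank(A − λI):
  rank(A − (1)·I) = 1, so dim ker(A − (1)·I) = n − 1 = 2

Summary:
  λ = 1: algebraic multiplicity = 3, geometric multiplicity = 2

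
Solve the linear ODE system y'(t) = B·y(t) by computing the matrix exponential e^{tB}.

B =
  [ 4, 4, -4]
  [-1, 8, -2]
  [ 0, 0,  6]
e^{tB} =
  [-2*t*exp(6*t) + exp(6*t), 4*t*exp(6*t), -4*t*exp(6*t)]
  [-t*exp(6*t), 2*t*exp(6*t) + exp(6*t), -2*t*exp(6*t)]
  [0, 0, exp(6*t)]

Strategy: write B = P · J · P⁻¹ where J is a Jordan canonical form, so e^{tB} = P · e^{tJ} · P⁻¹, and e^{tJ} can be computed block-by-block.

B has Jordan form
J =
  [6, 1, 0]
  [0, 6, 0]
  [0, 0, 6]
(up to reordering of blocks).

Per-block formulas:
  For a 1×1 block at λ = 6: exp(t · [6]) = [e^(6t)].
  For a 2×2 Jordan block J_2(6): exp(t · J_2(6)) = e^(6t)·(I + t·N), where N is the 2×2 nilpotent shift.

After assembling e^{tJ} and conjugating by P, we get:

e^{tB} =
  [-2*t*exp(6*t) + exp(6*t), 4*t*exp(6*t), -4*t*exp(6*t)]
  [-t*exp(6*t), 2*t*exp(6*t) + exp(6*t), -2*t*exp(6*t)]
  [0, 0, exp(6*t)]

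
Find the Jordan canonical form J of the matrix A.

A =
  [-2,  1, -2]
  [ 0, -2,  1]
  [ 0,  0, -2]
J_3(-2)

The characteristic polynomial is
  det(x·I − A) = x^3 + 6*x^2 + 12*x + 8 = (x + 2)^3

Eigenvalues and multiplicities (the geometric multiplicity of λ is n − rank(A − λI), which equals the number of Jordan blocks for λ):
  λ = -2: algebraic multiplicity = 3, geometric multiplicity = 1

Determining the block sizes for each eigenvalue:
  λ = -2: one block (gm = 1), so the single block has size am = 3 → block sizes [3]

Assembling the blocks gives a Jordan form
J =
  [-2,  1,  0]
  [ 0, -2,  1]
  [ 0,  0, -2]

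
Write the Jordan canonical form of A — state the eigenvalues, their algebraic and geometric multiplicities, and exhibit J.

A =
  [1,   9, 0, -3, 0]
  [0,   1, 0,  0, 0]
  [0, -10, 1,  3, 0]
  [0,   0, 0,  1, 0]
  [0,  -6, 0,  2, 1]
J_2(1) ⊕ J_2(1) ⊕ J_1(1)

The characteristic polynomial is
  det(x·I − A) = x^5 - 5*x^4 + 10*x^3 - 10*x^2 + 5*x - 1 = (x - 1)^5

Eigenvalues and multiplicities (the geometric multiplicity of λ is n − rank(A − λI), which equals the number of Jordan blocks for λ):
  λ = 1: algebraic multiplicity = 5, geometric multiplicity = 3

Determining the block sizes for each eigenvalue:
  λ = 1: with am = 5 and gm = 3, the partition is not yet determined (e.g. several partitions of 5 into 3 parts exist). Let N = A − (1)·I. Computing rank(N^1) = 2, rank(N^2) = 0; the number of blocks of size ≥ j is rank(N^{j−1}) − rank(N^j), giving [3, 2]. So we have 2 block(s) of size 2, 1 block(s) of size 1 → block sizes [2, 2, 1]

Assembling the blocks gives a Jordan form
J =
  [1, 1, 0, 0, 0]
  [0, 1, 0, 0, 0]
  [0, 0, 1, 1, 0]
  [0, 0, 0, 1, 0]
  [0, 0, 0, 0, 1]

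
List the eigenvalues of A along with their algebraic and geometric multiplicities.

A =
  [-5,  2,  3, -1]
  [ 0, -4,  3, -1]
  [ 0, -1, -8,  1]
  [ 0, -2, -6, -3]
λ = -5: alg = 4, geom = 2

Step 1 — factor the characteristic polynomial to read off the algebraic multiplicities:
  χ_A(x) = (x + 5)^4

Step 2 — compute geometric multiplicities via the rank-nullity identity g(λ) = n − rank(A − λI):
  rank(A − (-5)·I) = 2, so dim ker(A − (-5)·I) = n − 2 = 2

Summary:
  λ = -5: algebraic multiplicity = 4, geometric multiplicity = 2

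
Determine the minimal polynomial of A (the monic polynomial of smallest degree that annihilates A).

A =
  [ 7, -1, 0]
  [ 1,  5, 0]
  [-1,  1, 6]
x^2 - 12*x + 36

The characteristic polynomial is χ_A(x) = (x - 6)^3, so the eigenvalues are known. The minimal polynomial is
  m_A(x) = Π_λ (x − λ)^{k_λ}
where k_λ is the size of the *largest* Jordan block for λ (equivalently, the smallest k with (A − λI)^k v = 0 for every generalised eigenvector v of λ).

  λ = 6: largest Jordan block has size 2, contributing (x − 6)^2

So m_A(x) = (x - 6)^2 = x^2 - 12*x + 36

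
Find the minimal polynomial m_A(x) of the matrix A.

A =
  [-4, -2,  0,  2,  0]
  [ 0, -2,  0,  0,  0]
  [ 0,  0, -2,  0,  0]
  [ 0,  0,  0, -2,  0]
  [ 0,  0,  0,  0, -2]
x^2 + 6*x + 8

The characteristic polynomial is χ_A(x) = (x + 2)^4*(x + 4), so the eigenvalues are known. The minimal polynomial is
  m_A(x) = Π_λ (x − λ)^{k_λ}
where k_λ is the size of the *largest* Jordan block for λ (equivalently, the smallest k with (A − λI)^k v = 0 for every generalised eigenvector v of λ).

  λ = -4: largest Jordan block has size 1, contributing (x + 4)
  λ = -2: largest Jordan block has size 1, contributing (x + 2)

So m_A(x) = (x + 2)*(x + 4) = x^2 + 6*x + 8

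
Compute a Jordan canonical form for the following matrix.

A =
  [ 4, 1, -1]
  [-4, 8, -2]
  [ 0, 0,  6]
J_2(6) ⊕ J_1(6)

The characteristic polynomial is
  det(x·I − A) = x^3 - 18*x^2 + 108*x - 216 = (x - 6)^3

Eigenvalues and multiplicities (the geometric multiplicity of λ is n − rank(A − λI), which equals the number of Jordan blocks for λ):
  λ = 6: algebraic multiplicity = 3, geometric multiplicity = 2

Determining the block sizes for each eigenvalue:
  λ = 6: 2 blocks summing to 3 forces exactly one block of size 2 and the rest size 1 → block sizes [2, 1]

Assembling the blocks gives a Jordan form
J =
  [6, 1, 0]
  [0, 6, 0]
  [0, 0, 6]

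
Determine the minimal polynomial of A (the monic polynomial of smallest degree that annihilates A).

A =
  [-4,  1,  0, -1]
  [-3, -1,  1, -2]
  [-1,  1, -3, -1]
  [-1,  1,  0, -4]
x^3 + 9*x^2 + 27*x + 27

The characteristic polynomial is χ_A(x) = (x + 3)^4, so the eigenvalues are known. The minimal polynomial is
  m_A(x) = Π_λ (x − λ)^{k_λ}
where k_λ is the size of the *largest* Jordan block for λ (equivalently, the smallest k with (A − λI)^k v = 0 for every generalised eigenvector v of λ).

  λ = -3: largest Jordan block has size 3, contributing (x + 3)^3

So m_A(x) = (x + 3)^3 = x^3 + 9*x^2 + 27*x + 27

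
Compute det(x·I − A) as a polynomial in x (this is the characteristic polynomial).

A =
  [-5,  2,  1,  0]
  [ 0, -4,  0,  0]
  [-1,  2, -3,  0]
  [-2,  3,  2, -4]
x^4 + 16*x^3 + 96*x^2 + 256*x + 256

Expanding det(x·I − A) (e.g. by cofactor expansion or by noting that A is similar to its Jordan form J, which has the same characteristic polynomial as A) gives
  χ_A(x) = x^4 + 16*x^3 + 96*x^2 + 256*x + 256
which factors as (x + 4)^4. The eigenvalues (with algebraic multiplicities) are λ = -4 with multiplicity 4.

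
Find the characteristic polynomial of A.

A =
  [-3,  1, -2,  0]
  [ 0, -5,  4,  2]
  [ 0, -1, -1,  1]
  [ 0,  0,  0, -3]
x^4 + 12*x^3 + 54*x^2 + 108*x + 81

Expanding det(x·I − A) (e.g. by cofactor expansion or by noting that A is similar to its Jordan form J, which has the same characteristic polynomial as A) gives
  χ_A(x) = x^4 + 12*x^3 + 54*x^2 + 108*x + 81
which factors as (x + 3)^4. The eigenvalues (with algebraic multiplicities) are λ = -3 with multiplicity 4.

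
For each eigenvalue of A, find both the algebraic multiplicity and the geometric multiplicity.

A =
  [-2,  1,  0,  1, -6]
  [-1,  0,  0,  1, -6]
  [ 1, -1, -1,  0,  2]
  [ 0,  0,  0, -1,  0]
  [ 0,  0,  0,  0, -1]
λ = -1: alg = 5, geom = 3

Step 1 — factor the characteristic polynomial to read off the algebraic multiplicities:
  χ_A(x) = (x + 1)^5

Step 2 — compute geometric multiplicities via the rank-nullity identity g(λ) = n − rank(A − λI):
  rank(A − (-1)·I) = 2, so dim ker(A − (-1)·I) = n − 2 = 3

Summary:
  λ = -1: algebraic multiplicity = 5, geometric multiplicity = 3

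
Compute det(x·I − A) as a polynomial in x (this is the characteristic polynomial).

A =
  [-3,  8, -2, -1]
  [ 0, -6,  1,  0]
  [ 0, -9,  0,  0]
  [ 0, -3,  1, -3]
x^4 + 12*x^3 + 54*x^2 + 108*x + 81

Expanding det(x·I − A) (e.g. by cofactor expansion or by noting that A is similar to its Jordan form J, which has the same characteristic polynomial as A) gives
  χ_A(x) = x^4 + 12*x^3 + 54*x^2 + 108*x + 81
which factors as (x + 3)^4. The eigenvalues (with algebraic multiplicities) are λ = -3 with multiplicity 4.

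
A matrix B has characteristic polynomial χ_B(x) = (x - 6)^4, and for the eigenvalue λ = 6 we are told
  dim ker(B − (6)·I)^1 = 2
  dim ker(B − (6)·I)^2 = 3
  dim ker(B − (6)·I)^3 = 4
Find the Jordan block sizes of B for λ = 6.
Block sizes for λ = 6: [3, 1]

From the dimensions of kernels of powers, the number of Jordan blocks of size at least j is d_j − d_{j−1} where d_j = dim ker(N^j) (with d_0 = 0). Computing the differences gives [2, 1, 1].
The number of blocks of size exactly k is (#blocks of size ≥ k) − (#blocks of size ≥ k + 1), so the partition is: 1 block(s) of size 1, 1 block(s) of size 3.
In nonincreasing order the block sizes are [3, 1].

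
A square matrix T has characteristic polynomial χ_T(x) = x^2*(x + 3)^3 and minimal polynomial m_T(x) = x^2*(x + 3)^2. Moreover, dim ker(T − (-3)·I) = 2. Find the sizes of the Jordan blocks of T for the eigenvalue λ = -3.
Block sizes for λ = -3: [2, 1]

Step 1 — from the characteristic polynomial, algebraic multiplicity of λ = -3 is 3. From dim ker(T − (-3)·I) = 2, there are exactly 2 Jordan blocks for λ = -3.
Step 2 — from the minimal polynomial, the factor (x + 3)^2 tells us the largest block for λ = -3 has size 2.
Step 3 — with total size 3, 2 blocks, and largest block 2, the block sizes (in nonincreasing order) are [2, 1].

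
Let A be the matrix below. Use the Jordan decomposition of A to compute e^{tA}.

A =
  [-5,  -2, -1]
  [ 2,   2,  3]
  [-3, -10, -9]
e^{tA} =
  [-t*exp(-4*t) + exp(-4*t), -2*t*exp(-4*t), -t*exp(-4*t)]
  [t^2*exp(-4*t)/2 + 2*t*exp(-4*t), t^2*exp(-4*t) + 6*t*exp(-4*t) + exp(-4*t), t^2*exp(-4*t)/2 + 3*t*exp(-4*t)]
  [-t^2*exp(-4*t) - 3*t*exp(-4*t), -2*t^2*exp(-4*t) - 10*t*exp(-4*t), -t^2*exp(-4*t) - 5*t*exp(-4*t) + exp(-4*t)]

Strategy: write A = P · J · P⁻¹ where J is a Jordan canonical form, so e^{tA} = P · e^{tJ} · P⁻¹, and e^{tJ} can be computed block-by-block.

A has Jordan form
J =
  [-4,  1,  0]
  [ 0, -4,  1]
  [ 0,  0, -4]
(up to reordering of blocks).

Per-block formulas:
  For a 3×3 Jordan block J_3(-4): exp(t · J_3(-4)) = e^(-4t)·(I + t·N + (t^2/2)·N^2), where N is the 3×3 nilpotent shift.

After assembling e^{tJ} and conjugating by P, we get:

e^{tA} =
  [-t*exp(-4*t) + exp(-4*t), -2*t*exp(-4*t), -t*exp(-4*t)]
  [t^2*exp(-4*t)/2 + 2*t*exp(-4*t), t^2*exp(-4*t) + 6*t*exp(-4*t) + exp(-4*t), t^2*exp(-4*t)/2 + 3*t*exp(-4*t)]
  [-t^2*exp(-4*t) - 3*t*exp(-4*t), -2*t^2*exp(-4*t) - 10*t*exp(-4*t), -t^2*exp(-4*t) - 5*t*exp(-4*t) + exp(-4*t)]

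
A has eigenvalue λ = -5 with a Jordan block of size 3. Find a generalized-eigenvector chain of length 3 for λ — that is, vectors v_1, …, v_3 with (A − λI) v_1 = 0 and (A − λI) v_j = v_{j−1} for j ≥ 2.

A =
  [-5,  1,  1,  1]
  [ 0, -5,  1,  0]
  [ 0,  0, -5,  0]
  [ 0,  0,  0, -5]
A Jordan chain for λ = -5 of length 3:
v_1 = (1, 0, 0, 0)ᵀ
v_2 = (1, 1, 0, 0)ᵀ
v_3 = (0, 0, 1, 0)ᵀ

Let N = A − (-5)·I. We want v_3 with N^3 v_3 = 0 but N^2 v_3 ≠ 0; then v_{j-1} := N · v_j for j = 3, …, 2.

Pick v_3 = (0, 0, 1, 0)ᵀ.
Then v_2 = N · v_3 = (1, 1, 0, 0)ᵀ.
Then v_1 = N · v_2 = (1, 0, 0, 0)ᵀ.

Sanity check: (A − (-5)·I) v_1 = (0, 0, 0, 0)ᵀ = 0. ✓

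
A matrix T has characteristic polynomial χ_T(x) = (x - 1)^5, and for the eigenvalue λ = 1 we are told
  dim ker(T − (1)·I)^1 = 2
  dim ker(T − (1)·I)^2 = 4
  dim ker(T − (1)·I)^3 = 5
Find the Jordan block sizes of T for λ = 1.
Block sizes for λ = 1: [3, 2]

From the dimensions of kernels of powers, the number of Jordan blocks of size at least j is d_j − d_{j−1} where d_j = dim ker(N^j) (with d_0 = 0). Computing the differences gives [2, 2, 1].
The number of blocks of size exactly k is (#blocks of size ≥ k) − (#blocks of size ≥ k + 1), so the partition is: 1 block(s) of size 2, 1 block(s) of size 3.
In nonincreasing order the block sizes are [3, 2].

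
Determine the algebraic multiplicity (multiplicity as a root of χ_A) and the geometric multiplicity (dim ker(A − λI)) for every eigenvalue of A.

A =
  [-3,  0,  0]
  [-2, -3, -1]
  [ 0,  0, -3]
λ = -3: alg = 3, geom = 2

Step 1 — factor the characteristic polynomial to read off the algebraic multiplicities:
  χ_A(x) = (x + 3)^3

Step 2 — compute geometric multiplicities via the rank-nullity identity g(λ) = n − rank(A − λI):
  rank(A − (-3)·I) = 1, so dim ker(A − (-3)·I) = n − 1 = 2

Summary:
  λ = -3: algebraic multiplicity = 3, geometric multiplicity = 2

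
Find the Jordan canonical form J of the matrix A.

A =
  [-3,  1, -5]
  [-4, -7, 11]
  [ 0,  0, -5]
J_3(-5)

The characteristic polynomial is
  det(x·I − A) = x^3 + 15*x^2 + 75*x + 125 = (x + 5)^3

Eigenvalues and multiplicities (the geometric multiplicity of λ is n − rank(A − λI), which equals the number of Jordan blocks for λ):
  λ = -5: algebraic multiplicity = 3, geometric multiplicity = 1

Determining the block sizes for each eigenvalue:
  λ = -5: one block (gm = 1), so the single block has size am = 3 → block sizes [3]

Assembling the blocks gives a Jordan form
J =
  [-5,  1,  0]
  [ 0, -5,  1]
  [ 0,  0, -5]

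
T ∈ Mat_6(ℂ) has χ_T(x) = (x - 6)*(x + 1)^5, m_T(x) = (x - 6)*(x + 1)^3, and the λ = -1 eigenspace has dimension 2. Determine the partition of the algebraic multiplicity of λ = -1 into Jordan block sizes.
Block sizes for λ = -1: [3, 2]

Step 1 — from the characteristic polynomial, algebraic multiplicity of λ = -1 is 5. From dim ker(T − (-1)·I) = 2, there are exactly 2 Jordan blocks for λ = -1.
Step 2 — from the minimal polynomial, the factor (x + 1)^3 tells us the largest block for λ = -1 has size 3.
Step 3 — with total size 5, 2 blocks, and largest block 3, the block sizes (in nonincreasing order) are [3, 2].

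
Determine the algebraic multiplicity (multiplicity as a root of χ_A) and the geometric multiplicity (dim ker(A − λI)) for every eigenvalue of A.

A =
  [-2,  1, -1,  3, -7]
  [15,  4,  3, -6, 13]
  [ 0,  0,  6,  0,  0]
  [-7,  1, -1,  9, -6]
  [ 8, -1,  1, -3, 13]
λ = 6: alg = 5, geom = 2

Step 1 — factor the characteristic polynomial to read off the algebraic multiplicities:
  χ_A(x) = (x - 6)^5

Step 2 — compute geometric multiplicities via the rank-nullity identity g(λ) = n − rank(A − λI):
  rank(A − (6)·I) = 3, so dim ker(A − (6)·I) = n − 3 = 2

Summary:
  λ = 6: algebraic multiplicity = 5, geometric multiplicity = 2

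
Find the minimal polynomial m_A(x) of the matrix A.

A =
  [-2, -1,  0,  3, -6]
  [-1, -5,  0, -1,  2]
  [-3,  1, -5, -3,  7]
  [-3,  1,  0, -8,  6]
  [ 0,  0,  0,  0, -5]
x^3 + 15*x^2 + 75*x + 125

The characteristic polynomial is χ_A(x) = (x + 5)^5, so the eigenvalues are known. The minimal polynomial is
  m_A(x) = Π_λ (x − λ)^{k_λ}
where k_λ is the size of the *largest* Jordan block for λ (equivalently, the smallest k with (A − λI)^k v = 0 for every generalised eigenvector v of λ).

  λ = -5: largest Jordan block has size 3, contributing (x + 5)^3

So m_A(x) = (x + 5)^3 = x^3 + 15*x^2 + 75*x + 125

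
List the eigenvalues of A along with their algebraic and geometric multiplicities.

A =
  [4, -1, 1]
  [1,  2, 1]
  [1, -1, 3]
λ = 3: alg = 3, geom = 1

Step 1 — factor the characteristic polynomial to read off the algebraic multiplicities:
  χ_A(x) = (x - 3)^3

Step 2 — compute geometric multiplicities via the rank-nullity identity g(λ) = n − rank(A − λI):
  rank(A − (3)·I) = 2, so dim ker(A − (3)·I) = n − 2 = 1

Summary:
  λ = 3: algebraic multiplicity = 3, geometric multiplicity = 1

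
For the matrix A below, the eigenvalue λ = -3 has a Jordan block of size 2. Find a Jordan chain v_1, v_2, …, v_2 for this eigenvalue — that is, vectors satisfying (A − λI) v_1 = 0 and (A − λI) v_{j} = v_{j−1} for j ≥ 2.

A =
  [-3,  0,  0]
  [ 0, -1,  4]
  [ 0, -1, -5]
A Jordan chain for λ = -3 of length 2:
v_1 = (0, 2, -1)ᵀ
v_2 = (0, 1, 0)ᵀ

Let N = A − (-3)·I. We want v_2 with N^2 v_2 = 0 but N^1 v_2 ≠ 0; then v_{j-1} := N · v_j for j = 2, …, 2.

Pick v_2 = (0, 1, 0)ᵀ.
Then v_1 = N · v_2 = (0, 2, -1)ᵀ.

Sanity check: (A − (-3)·I) v_1 = (0, 0, 0)ᵀ = 0. ✓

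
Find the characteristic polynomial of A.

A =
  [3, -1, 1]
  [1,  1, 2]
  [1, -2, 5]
x^3 - 9*x^2 + 27*x - 27

Expanding det(x·I − A) (e.g. by cofactor expansion or by noting that A is similar to its Jordan form J, which has the same characteristic polynomial as A) gives
  χ_A(x) = x^3 - 9*x^2 + 27*x - 27
which factors as (x - 3)^3. The eigenvalues (with algebraic multiplicities) are λ = 3 with multiplicity 3.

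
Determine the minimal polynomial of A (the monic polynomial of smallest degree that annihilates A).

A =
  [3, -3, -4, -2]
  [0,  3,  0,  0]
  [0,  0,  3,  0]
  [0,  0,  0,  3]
x^2 - 6*x + 9

The characteristic polynomial is χ_A(x) = (x - 3)^4, so the eigenvalues are known. The minimal polynomial is
  m_A(x) = Π_λ (x − λ)^{k_λ}
where k_λ is the size of the *largest* Jordan block for λ (equivalently, the smallest k with (A − λI)^k v = 0 for every generalised eigenvector v of λ).

  λ = 3: largest Jordan block has size 2, contributing (x − 3)^2

So m_A(x) = (x - 3)^2 = x^2 - 6*x + 9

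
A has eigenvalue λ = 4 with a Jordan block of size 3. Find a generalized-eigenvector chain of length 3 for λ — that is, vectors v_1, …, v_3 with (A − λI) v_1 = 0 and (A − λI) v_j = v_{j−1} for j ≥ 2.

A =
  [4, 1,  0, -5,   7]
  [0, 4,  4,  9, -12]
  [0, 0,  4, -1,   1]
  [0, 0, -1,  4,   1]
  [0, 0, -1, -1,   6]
A Jordan chain for λ = 4 of length 3:
v_1 = (1, 0, 0, 0, 0)ᵀ
v_2 = (2, 1, 0, 0, 0)ᵀ
v_3 = (0, 0, 1, 1, 1)ᵀ

Let N = A − (4)·I. We want v_3 with N^3 v_3 = 0 but N^2 v_3 ≠ 0; then v_{j-1} := N · v_j for j = 3, …, 2.

Pick v_3 = (0, 0, 1, 1, 1)ᵀ.
Then v_2 = N · v_3 = (2, 1, 0, 0, 0)ᵀ.
Then v_1 = N · v_2 = (1, 0, 0, 0, 0)ᵀ.

Sanity check: (A − (4)·I) v_1 = (0, 0, 0, 0, 0)ᵀ = 0. ✓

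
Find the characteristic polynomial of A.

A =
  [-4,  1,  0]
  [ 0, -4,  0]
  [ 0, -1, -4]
x^3 + 12*x^2 + 48*x + 64

Expanding det(x·I − A) (e.g. by cofactor expansion or by noting that A is similar to its Jordan form J, which has the same characteristic polynomial as A) gives
  χ_A(x) = x^3 + 12*x^2 + 48*x + 64
which factors as (x + 4)^3. The eigenvalues (with algebraic multiplicities) are λ = -4 with multiplicity 3.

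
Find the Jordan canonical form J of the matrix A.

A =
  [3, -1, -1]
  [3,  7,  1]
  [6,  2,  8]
J_2(6) ⊕ J_1(6)

The characteristic polynomial is
  det(x·I − A) = x^3 - 18*x^2 + 108*x - 216 = (x - 6)^3

Eigenvalues and multiplicities (the geometric multiplicity of λ is n − rank(A − λI), which equals the number of Jordan blocks for λ):
  λ = 6: algebraic multiplicity = 3, geometric multiplicity = 2

Determining the block sizes for each eigenvalue:
  λ = 6: 2 blocks summing to 3 forces exactly one block of size 2 and the rest size 1 → block sizes [2, 1]

Assembling the blocks gives a Jordan form
J =
  [6, 1, 0]
  [0, 6, 0]
  [0, 0, 6]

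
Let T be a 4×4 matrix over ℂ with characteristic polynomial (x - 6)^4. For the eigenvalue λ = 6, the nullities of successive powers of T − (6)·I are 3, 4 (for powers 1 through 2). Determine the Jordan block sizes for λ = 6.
Block sizes for λ = 6: [2, 1, 1]

From the dimensions of kernels of powers, the number of Jordan blocks of size at least j is d_j − d_{j−1} where d_j = dim ker(N^j) (with d_0 = 0). Computing the differences gives [3, 1].
The number of blocks of size exactly k is (#blocks of size ≥ k) − (#blocks of size ≥ k + 1), so the partition is: 2 block(s) of size 1, 1 block(s) of size 2.
In nonincreasing order the block sizes are [2, 1, 1].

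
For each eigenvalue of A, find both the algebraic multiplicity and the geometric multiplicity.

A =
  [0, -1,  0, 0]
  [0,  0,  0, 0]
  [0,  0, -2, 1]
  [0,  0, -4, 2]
λ = 0: alg = 4, geom = 2

Step 1 — factor the characteristic polynomial to read off the algebraic multiplicities:
  χ_A(x) = x^4

Step 2 — compute geometric multiplicities via the rank-nullity identity g(λ) = n − rank(A − λI):
  rank(A − (0)·I) = 2, so dim ker(A − (0)·I) = n − 2 = 2

Summary:
  λ = 0: algebraic multiplicity = 4, geometric multiplicity = 2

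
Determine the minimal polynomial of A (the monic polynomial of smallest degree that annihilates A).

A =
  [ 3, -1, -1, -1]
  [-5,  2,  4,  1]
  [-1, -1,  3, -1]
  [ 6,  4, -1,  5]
x^4 - 13*x^3 + 60*x^2 - 112*x + 64

The characteristic polynomial is χ_A(x) = (x - 4)^3*(x - 1), so the eigenvalues are known. The minimal polynomial is
  m_A(x) = Π_λ (x − λ)^{k_λ}
where k_λ is the size of the *largest* Jordan block for λ (equivalently, the smallest k with (A − λI)^k v = 0 for every generalised eigenvector v of λ).

  λ = 1: largest Jordan block has size 1, contributing (x − 1)
  λ = 4: largest Jordan block has size 3, contributing (x − 4)^3

So m_A(x) = (x - 4)^3*(x - 1) = x^4 - 13*x^3 + 60*x^2 - 112*x + 64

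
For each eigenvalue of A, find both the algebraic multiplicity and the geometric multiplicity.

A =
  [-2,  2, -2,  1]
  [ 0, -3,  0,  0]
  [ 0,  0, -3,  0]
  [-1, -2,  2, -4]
λ = -3: alg = 4, geom = 3

Step 1 — factor the characteristic polynomial to read off the algebraic multiplicities:
  χ_A(x) = (x + 3)^4

Step 2 — compute geometric multiplicities via the rank-nullity identity g(λ) = n − rank(A − λI):
  rank(A − (-3)·I) = 1, so dim ker(A − (-3)·I) = n − 1 = 3

Summary:
  λ = -3: algebraic multiplicity = 4, geometric multiplicity = 3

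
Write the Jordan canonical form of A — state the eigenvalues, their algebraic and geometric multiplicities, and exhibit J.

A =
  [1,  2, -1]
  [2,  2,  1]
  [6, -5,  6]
J_3(3)

The characteristic polynomial is
  det(x·I − A) = x^3 - 9*x^2 + 27*x - 27 = (x - 3)^3

Eigenvalues and multiplicities (the geometric multiplicity of λ is n − rank(A − λI), which equals the number of Jordan blocks for λ):
  λ = 3: algebraic multiplicity = 3, geometric multiplicity = 1

Determining the block sizes for each eigenvalue:
  λ = 3: one block (gm = 1), so the single block has size am = 3 → block sizes [3]

Assembling the blocks gives a Jordan form
J =
  [3, 1, 0]
  [0, 3, 1]
  [0, 0, 3]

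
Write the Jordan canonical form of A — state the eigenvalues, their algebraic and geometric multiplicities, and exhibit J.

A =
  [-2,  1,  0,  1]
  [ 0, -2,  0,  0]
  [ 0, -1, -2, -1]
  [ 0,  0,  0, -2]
J_2(-2) ⊕ J_1(-2) ⊕ J_1(-2)

The characteristic polynomial is
  det(x·I − A) = x^4 + 8*x^3 + 24*x^2 + 32*x + 16 = (x + 2)^4

Eigenvalues and multiplicities (the geometric multiplicity of λ is n − rank(A − λI), which equals the number of Jordan blocks for λ):
  λ = -2: algebraic multiplicity = 4, geometric multiplicity = 3

Determining the block sizes for each eigenvalue:
  λ = -2: 3 blocks summing to 4 forces exactly one block of size 2 and the rest size 1 → block sizes [2, 1, 1]

Assembling the blocks gives a Jordan form
J =
  [-2,  1,  0,  0]
  [ 0, -2,  0,  0]
  [ 0,  0, -2,  0]
  [ 0,  0,  0, -2]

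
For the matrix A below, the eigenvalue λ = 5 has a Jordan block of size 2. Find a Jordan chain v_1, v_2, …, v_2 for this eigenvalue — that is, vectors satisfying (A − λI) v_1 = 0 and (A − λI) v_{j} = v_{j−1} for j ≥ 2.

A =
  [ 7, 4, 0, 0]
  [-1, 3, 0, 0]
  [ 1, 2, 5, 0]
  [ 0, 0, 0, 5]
A Jordan chain for λ = 5 of length 2:
v_1 = (2, -1, 1, 0)ᵀ
v_2 = (1, 0, 0, 0)ᵀ

Let N = A − (5)·I. We want v_2 with N^2 v_2 = 0 but N^1 v_2 ≠ 0; then v_{j-1} := N · v_j for j = 2, …, 2.

Pick v_2 = (1, 0, 0, 0)ᵀ.
Then v_1 = N · v_2 = (2, -1, 1, 0)ᵀ.

Sanity check: (A − (5)·I) v_1 = (0, 0, 0, 0)ᵀ = 0. ✓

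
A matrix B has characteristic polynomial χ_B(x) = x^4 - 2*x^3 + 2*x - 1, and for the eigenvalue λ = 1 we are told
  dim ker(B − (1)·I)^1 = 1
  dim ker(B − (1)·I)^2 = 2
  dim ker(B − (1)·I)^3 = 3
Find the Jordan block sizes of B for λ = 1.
Block sizes for λ = 1: [3]

From the dimensions of kernels of powers, the number of Jordan blocks of size at least j is d_j − d_{j−1} where d_j = dim ker(N^j) (with d_0 = 0). Computing the differences gives [1, 1, 1].
The number of blocks of size exactly k is (#blocks of size ≥ k) − (#blocks of size ≥ k + 1), so the partition is: 1 block(s) of size 3.
In nonincreasing order the block sizes are [3].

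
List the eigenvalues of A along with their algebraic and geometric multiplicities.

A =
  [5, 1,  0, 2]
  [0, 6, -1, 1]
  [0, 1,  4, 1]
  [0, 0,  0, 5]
λ = 5: alg = 4, geom = 2

Step 1 — factor the characteristic polynomial to read off the algebraic multiplicities:
  χ_A(x) = (x - 5)^4

Step 2 — compute geometric multiplicities via the rank-nullity identity g(λ) = n − rank(A − λI):
  rank(A − (5)·I) = 2, so dim ker(A − (5)·I) = n − 2 = 2

Summary:
  λ = 5: algebraic multiplicity = 4, geometric multiplicity = 2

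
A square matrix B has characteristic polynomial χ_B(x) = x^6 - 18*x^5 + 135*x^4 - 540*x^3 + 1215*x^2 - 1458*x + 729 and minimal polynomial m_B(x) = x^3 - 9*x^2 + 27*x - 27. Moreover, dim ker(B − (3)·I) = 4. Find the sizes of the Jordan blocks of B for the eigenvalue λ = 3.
Block sizes for λ = 3: [3, 1, 1, 1]

Step 1 — from the characteristic polynomial, algebraic multiplicity of λ = 3 is 6. From dim ker(B − (3)·I) = 4, there are exactly 4 Jordan blocks for λ = 3.
Step 2 — from the minimal polynomial, the factor (x − 3)^3 tells us the largest block for λ = 3 has size 3.
Step 3 — with total size 6, 4 blocks, and largest block 3, the block sizes (in nonincreasing order) are [3, 1, 1, 1].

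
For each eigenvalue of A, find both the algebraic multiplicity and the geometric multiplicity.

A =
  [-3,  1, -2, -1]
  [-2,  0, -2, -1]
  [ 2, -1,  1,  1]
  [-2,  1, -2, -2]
λ = -1: alg = 4, geom = 3

Step 1 — factor the characteristic polynomial to read off the algebraic multiplicities:
  χ_A(x) = (x + 1)^4

Step 2 — compute geometric multiplicities via the rank-nullity identity g(λ) = n − rank(A − λI):
  rank(A − (-1)·I) = 1, so dim ker(A − (-1)·I) = n − 1 = 3

Summary:
  λ = -1: algebraic multiplicity = 4, geometric multiplicity = 3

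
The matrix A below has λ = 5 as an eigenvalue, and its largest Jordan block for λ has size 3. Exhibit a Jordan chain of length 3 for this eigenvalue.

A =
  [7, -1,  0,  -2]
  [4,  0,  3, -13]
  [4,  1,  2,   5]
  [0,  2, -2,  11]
A Jordan chain for λ = 5 of length 3:
v_1 = (-1, -2, -2, 0)ᵀ
v_2 = (-1, -5, 1, 2)ᵀ
v_3 = (0, 1, 0, 0)ᵀ

Let N = A − (5)·I. We want v_3 with N^3 v_3 = 0 but N^2 v_3 ≠ 0; then v_{j-1} := N · v_j for j = 3, …, 2.

Pick v_3 = (0, 1, 0, 0)ᵀ.
Then v_2 = N · v_3 = (-1, -5, 1, 2)ᵀ.
Then v_1 = N · v_2 = (-1, -2, -2, 0)ᵀ.

Sanity check: (A − (5)·I) v_1 = (0, 0, 0, 0)ᵀ = 0. ✓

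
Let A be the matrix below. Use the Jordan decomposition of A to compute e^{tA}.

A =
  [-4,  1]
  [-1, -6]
e^{tA} =
  [t*exp(-5*t) + exp(-5*t), t*exp(-5*t)]
  [-t*exp(-5*t), -t*exp(-5*t) + exp(-5*t)]

Strategy: write A = P · J · P⁻¹ where J is a Jordan canonical form, so e^{tA} = P · e^{tJ} · P⁻¹, and e^{tJ} can be computed block-by-block.

A has Jordan form
J =
  [-5,  1]
  [ 0, -5]
(up to reordering of blocks).

Per-block formulas:
  For a 2×2 Jordan block J_2(-5): exp(t · J_2(-5)) = e^(-5t)·(I + t·N), where N is the 2×2 nilpotent shift.

After assembling e^{tJ} and conjugating by P, we get:

e^{tA} =
  [t*exp(-5*t) + exp(-5*t), t*exp(-5*t)]
  [-t*exp(-5*t), -t*exp(-5*t) + exp(-5*t)]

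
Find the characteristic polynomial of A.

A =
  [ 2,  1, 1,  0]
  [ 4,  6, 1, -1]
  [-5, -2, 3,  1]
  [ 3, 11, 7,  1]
x^4 - 12*x^3 + 54*x^2 - 108*x + 81

Expanding det(x·I − A) (e.g. by cofactor expansion or by noting that A is similar to its Jordan form J, which has the same characteristic polynomial as A) gives
  χ_A(x) = x^4 - 12*x^3 + 54*x^2 - 108*x + 81
which factors as (x - 3)^4. The eigenvalues (with algebraic multiplicities) are λ = 3 with multiplicity 4.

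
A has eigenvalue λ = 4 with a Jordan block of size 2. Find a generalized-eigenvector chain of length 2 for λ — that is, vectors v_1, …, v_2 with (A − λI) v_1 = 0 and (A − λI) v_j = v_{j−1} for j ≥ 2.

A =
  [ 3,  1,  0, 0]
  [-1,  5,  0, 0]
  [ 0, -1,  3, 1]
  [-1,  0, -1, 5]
A Jordan chain for λ = 4 of length 2:
v_1 = (-1, -1, 0, -1)ᵀ
v_2 = (1, 0, 0, 0)ᵀ

Let N = A − (4)·I. We want v_2 with N^2 v_2 = 0 but N^1 v_2 ≠ 0; then v_{j-1} := N · v_j for j = 2, …, 2.

Pick v_2 = (1, 0, 0, 0)ᵀ.
Then v_1 = N · v_2 = (-1, -1, 0, -1)ᵀ.

Sanity check: (A − (4)·I) v_1 = (0, 0, 0, 0)ᵀ = 0. ✓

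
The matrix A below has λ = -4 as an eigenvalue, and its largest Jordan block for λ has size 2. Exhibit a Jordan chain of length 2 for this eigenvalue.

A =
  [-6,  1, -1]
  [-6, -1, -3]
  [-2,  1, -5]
A Jordan chain for λ = -4 of length 2:
v_1 = (-2, -6, -2)ᵀ
v_2 = (1, 0, 0)ᵀ

Let N = A − (-4)·I. We want v_2 with N^2 v_2 = 0 but N^1 v_2 ≠ 0; then v_{j-1} := N · v_j for j = 2, …, 2.

Pick v_2 = (1, 0, 0)ᵀ.
Then v_1 = N · v_2 = (-2, -6, -2)ᵀ.

Sanity check: (A − (-4)·I) v_1 = (0, 0, 0)ᵀ = 0. ✓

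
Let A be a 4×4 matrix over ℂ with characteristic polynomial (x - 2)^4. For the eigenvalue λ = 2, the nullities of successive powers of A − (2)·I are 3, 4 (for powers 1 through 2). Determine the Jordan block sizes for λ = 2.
Block sizes for λ = 2: [2, 1, 1]

From the dimensions of kernels of powers, the number of Jordan blocks of size at least j is d_j − d_{j−1} where d_j = dim ker(N^j) (with d_0 = 0). Computing the differences gives [3, 1].
The number of blocks of size exactly k is (#blocks of size ≥ k) − (#blocks of size ≥ k + 1), so the partition is: 2 block(s) of size 1, 1 block(s) of size 2.
In nonincreasing order the block sizes are [2, 1, 1].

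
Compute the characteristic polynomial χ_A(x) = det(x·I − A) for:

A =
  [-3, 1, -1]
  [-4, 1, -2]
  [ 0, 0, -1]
x^3 + 3*x^2 + 3*x + 1

Expanding det(x·I − A) (e.g. by cofactor expansion or by noting that A is similar to its Jordan form J, which has the same characteristic polynomial as A) gives
  χ_A(x) = x^3 + 3*x^2 + 3*x + 1
which factors as (x + 1)^3. The eigenvalues (with algebraic multiplicities) are λ = -1 with multiplicity 3.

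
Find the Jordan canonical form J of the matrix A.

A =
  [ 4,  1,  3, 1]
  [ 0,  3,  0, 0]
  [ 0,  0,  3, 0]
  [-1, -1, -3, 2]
J_2(3) ⊕ J_1(3) ⊕ J_1(3)

The characteristic polynomial is
  det(x·I − A) = x^4 - 12*x^3 + 54*x^2 - 108*x + 81 = (x - 3)^4

Eigenvalues and multiplicities (the geometric multiplicity of λ is n − rank(A − λI), which equals the number of Jordan blocks for λ):
  λ = 3: algebraic multiplicity = 4, geometric multiplicity = 3

Determining the block sizes for each eigenvalue:
  λ = 3: 3 blocks summing to 4 forces exactly one block of size 2 and the rest size 1 → block sizes [2, 1, 1]

Assembling the blocks gives a Jordan form
J =
  [3, 1, 0, 0]
  [0, 3, 0, 0]
  [0, 0, 3, 0]
  [0, 0, 0, 3]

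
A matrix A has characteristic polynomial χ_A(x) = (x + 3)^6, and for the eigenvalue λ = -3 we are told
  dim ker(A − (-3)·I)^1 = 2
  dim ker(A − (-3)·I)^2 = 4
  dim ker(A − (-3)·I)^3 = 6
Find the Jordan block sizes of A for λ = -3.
Block sizes for λ = -3: [3, 3]

From the dimensions of kernels of powers, the number of Jordan blocks of size at least j is d_j − d_{j−1} where d_j = dim ker(N^j) (with d_0 = 0). Computing the differences gives [2, 2, 2].
The number of blocks of size exactly k is (#blocks of size ≥ k) − (#blocks of size ≥ k + 1), so the partition is: 2 block(s) of size 3.
In nonincreasing order the block sizes are [3, 3].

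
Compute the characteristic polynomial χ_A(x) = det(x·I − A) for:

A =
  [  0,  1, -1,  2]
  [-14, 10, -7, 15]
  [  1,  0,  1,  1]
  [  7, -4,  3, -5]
x^4 - 6*x^3 + 13*x^2 - 12*x + 4

Expanding det(x·I − A) (e.g. by cofactor expansion or by noting that A is similar to its Jordan form J, which has the same characteristic polynomial as A) gives
  χ_A(x) = x^4 - 6*x^3 + 13*x^2 - 12*x + 4
which factors as (x - 2)^2*(x - 1)^2. The eigenvalues (with algebraic multiplicities) are λ = 1 with multiplicity 2, λ = 2 with multiplicity 2.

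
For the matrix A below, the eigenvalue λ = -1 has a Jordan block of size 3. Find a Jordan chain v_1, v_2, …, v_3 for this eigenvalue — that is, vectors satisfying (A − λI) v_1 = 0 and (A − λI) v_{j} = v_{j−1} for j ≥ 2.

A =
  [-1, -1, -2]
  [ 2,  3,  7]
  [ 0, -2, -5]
A Jordan chain for λ = -1 of length 3:
v_1 = (-2, 8, -4)ᵀ
v_2 = (0, 2, 0)ᵀ
v_3 = (1, 0, 0)ᵀ

Let N = A − (-1)·I. We want v_3 with N^3 v_3 = 0 but N^2 v_3 ≠ 0; then v_{j-1} := N · v_j for j = 3, …, 2.

Pick v_3 = (1, 0, 0)ᵀ.
Then v_2 = N · v_3 = (0, 2, 0)ᵀ.
Then v_1 = N · v_2 = (-2, 8, -4)ᵀ.

Sanity check: (A − (-1)·I) v_1 = (0, 0, 0)ᵀ = 0. ✓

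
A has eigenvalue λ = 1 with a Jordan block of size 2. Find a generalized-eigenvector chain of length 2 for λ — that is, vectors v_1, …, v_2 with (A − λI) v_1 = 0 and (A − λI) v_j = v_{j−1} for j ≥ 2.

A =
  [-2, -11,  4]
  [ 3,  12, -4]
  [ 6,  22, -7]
A Jordan chain for λ = 1 of length 2:
v_1 = (-3, 3, 6)ᵀ
v_2 = (1, 0, 0)ᵀ

Let N = A − (1)·I. We want v_2 with N^2 v_2 = 0 but N^1 v_2 ≠ 0; then v_{j-1} := N · v_j for j = 2, …, 2.

Pick v_2 = (1, 0, 0)ᵀ.
Then v_1 = N · v_2 = (-3, 3, 6)ᵀ.

Sanity check: (A − (1)·I) v_1 = (0, 0, 0)ᵀ = 0. ✓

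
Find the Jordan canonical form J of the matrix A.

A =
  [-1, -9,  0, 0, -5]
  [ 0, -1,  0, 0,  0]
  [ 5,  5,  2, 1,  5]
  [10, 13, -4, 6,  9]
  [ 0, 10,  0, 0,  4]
J_2(-1) ⊕ J_3(4)

The characteristic polynomial is
  det(x·I − A) = x^5 - 10*x^4 + 25*x^3 + 20*x^2 - 80*x - 64 = (x - 4)^3*(x + 1)^2

Eigenvalues and multiplicities (the geometric multiplicity of λ is n − rank(A − λI), which equals the number of Jordan blocks for λ):
  λ = -1: algebraic multiplicity = 2, geometric multiplicity = 1
  λ = 4: algebraic multiplicity = 3, geometric multiplicity = 1

Determining the block sizes for each eigenvalue:
  λ = -1: one block (gm = 1), so the single block has size am = 2 → block sizes [2]
  λ = 4: one block (gm = 1), so the single block has size am = 3 → block sizes [3]

Assembling the blocks gives a Jordan form
J =
  [-1,  1, 0, 0, 0]
  [ 0, -1, 0, 0, 0]
  [ 0,  0, 4, 1, 0]
  [ 0,  0, 0, 4, 1]
  [ 0,  0, 0, 0, 4]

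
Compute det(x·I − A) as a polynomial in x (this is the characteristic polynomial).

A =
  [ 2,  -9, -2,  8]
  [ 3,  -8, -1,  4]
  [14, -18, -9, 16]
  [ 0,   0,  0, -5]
x^4 + 20*x^3 + 150*x^2 + 500*x + 625

Expanding det(x·I − A) (e.g. by cofactor expansion or by noting that A is similar to its Jordan form J, which has the same characteristic polynomial as A) gives
  χ_A(x) = x^4 + 20*x^3 + 150*x^2 + 500*x + 625
which factors as (x + 5)^4. The eigenvalues (with algebraic multiplicities) are λ = -5 with multiplicity 4.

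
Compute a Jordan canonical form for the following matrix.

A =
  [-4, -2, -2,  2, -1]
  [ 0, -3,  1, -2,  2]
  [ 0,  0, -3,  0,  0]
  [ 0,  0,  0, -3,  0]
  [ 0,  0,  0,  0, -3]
J_1(-4) ⊕ J_2(-3) ⊕ J_1(-3) ⊕ J_1(-3)

The characteristic polynomial is
  det(x·I − A) = x^5 + 16*x^4 + 102*x^3 + 324*x^2 + 513*x + 324 = (x + 3)^4*(x + 4)

Eigenvalues and multiplicities (the geometric multiplicity of λ is n − rank(A − λI), which equals the number of Jordan blocks for λ):
  λ = -4: algebraic multiplicity = 1, geometric multiplicity = 1
  λ = -3: algebraic multiplicity = 4, geometric multiplicity = 3

Determining the block sizes for each eigenvalue:
  λ = -4: one block (gm = 1), so the single block has size am = 1 → block sizes [1]
  λ = -3: 3 blocks summing to 4 forces exactly one block of size 2 and the rest size 1 → block sizes [2, 1, 1]

Assembling the blocks gives a Jordan form
J =
  [-4,  0,  0,  0,  0]
  [ 0, -3,  1,  0,  0]
  [ 0,  0, -3,  0,  0]
  [ 0,  0,  0, -3,  0]
  [ 0,  0,  0,  0, -3]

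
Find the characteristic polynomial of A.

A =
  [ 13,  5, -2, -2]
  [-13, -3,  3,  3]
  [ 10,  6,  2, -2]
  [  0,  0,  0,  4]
x^4 - 16*x^3 + 96*x^2 - 256*x + 256

Expanding det(x·I − A) (e.g. by cofactor expansion or by noting that A is similar to its Jordan form J, which has the same characteristic polynomial as A) gives
  χ_A(x) = x^4 - 16*x^3 + 96*x^2 - 256*x + 256
which factors as (x - 4)^4. The eigenvalues (with algebraic multiplicities) are λ = 4 with multiplicity 4.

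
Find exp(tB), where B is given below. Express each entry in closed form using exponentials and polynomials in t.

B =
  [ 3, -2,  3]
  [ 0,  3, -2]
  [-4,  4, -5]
e^{tB} =
  [-2*t*exp(t) + 3*exp(t) - 2*exp(-t), -exp(t) + exp(-t), -t*exp(t) + 2*exp(t) - 2*exp(-t)]
  [4*t*exp(t) - 2*exp(t) + 2*exp(-t), 2*exp(t) - exp(-t), 2*t*exp(t) - 2*exp(t) + 2*exp(-t)]
  [4*t*exp(t) - 4*exp(t) + 4*exp(-t), 2*exp(t) - 2*exp(-t), 2*t*exp(t) - 3*exp(t) + 4*exp(-t)]

Strategy: write B = P · J · P⁻¹ where J is a Jordan canonical form, so e^{tB} = P · e^{tJ} · P⁻¹, and e^{tJ} can be computed block-by-block.

B has Jordan form
J =
  [-1, 0, 0]
  [ 0, 1, 1]
  [ 0, 0, 1]
(up to reordering of blocks).

Per-block formulas:
  For a 2×2 Jordan block J_2(1): exp(t · J_2(1)) = e^(1t)·(I + t·N), where N is the 2×2 nilpotent shift.
  For a 1×1 block at λ = -1: exp(t · [-1]) = [e^(-1t)].

After assembling e^{tJ} and conjugating by P, we get:

e^{tB} =
  [-2*t*exp(t) + 3*exp(t) - 2*exp(-t), -exp(t) + exp(-t), -t*exp(t) + 2*exp(t) - 2*exp(-t)]
  [4*t*exp(t) - 2*exp(t) + 2*exp(-t), 2*exp(t) - exp(-t), 2*t*exp(t) - 2*exp(t) + 2*exp(-t)]
  [4*t*exp(t) - 4*exp(t) + 4*exp(-t), 2*exp(t) - 2*exp(-t), 2*t*exp(t) - 3*exp(t) + 4*exp(-t)]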